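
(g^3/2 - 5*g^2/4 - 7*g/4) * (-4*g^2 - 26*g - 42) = -2*g^5 - 8*g^4 + 37*g^3/2 + 98*g^2 + 147*g/2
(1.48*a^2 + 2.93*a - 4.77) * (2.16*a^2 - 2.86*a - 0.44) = 3.1968*a^4 + 2.096*a^3 - 19.3342*a^2 + 12.353*a + 2.0988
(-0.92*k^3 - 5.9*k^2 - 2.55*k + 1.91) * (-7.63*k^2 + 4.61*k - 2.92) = 7.0196*k^5 + 40.7758*k^4 - 5.05610000000001*k^3 - 9.1008*k^2 + 16.2511*k - 5.5772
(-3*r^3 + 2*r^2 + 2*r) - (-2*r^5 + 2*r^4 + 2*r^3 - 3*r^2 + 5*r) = 2*r^5 - 2*r^4 - 5*r^3 + 5*r^2 - 3*r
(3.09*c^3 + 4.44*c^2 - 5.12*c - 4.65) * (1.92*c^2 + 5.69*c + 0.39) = 5.9328*c^5 + 26.1069*c^4 + 16.6383*c^3 - 36.3292*c^2 - 28.4553*c - 1.8135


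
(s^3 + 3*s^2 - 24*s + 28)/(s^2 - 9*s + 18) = (s^3 + 3*s^2 - 24*s + 28)/(s^2 - 9*s + 18)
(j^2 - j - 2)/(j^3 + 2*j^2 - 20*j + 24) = (j + 1)/(j^2 + 4*j - 12)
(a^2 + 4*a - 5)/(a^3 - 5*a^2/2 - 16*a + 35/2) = 2*(a + 5)/(2*a^2 - 3*a - 35)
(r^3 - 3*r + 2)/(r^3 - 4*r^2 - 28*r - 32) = (r^2 - 2*r + 1)/(r^2 - 6*r - 16)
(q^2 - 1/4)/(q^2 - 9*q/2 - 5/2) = (q - 1/2)/(q - 5)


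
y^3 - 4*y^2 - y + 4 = (y - 4)*(y - 1)*(y + 1)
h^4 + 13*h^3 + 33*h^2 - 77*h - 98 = (h - 2)*(h + 1)*(h + 7)^2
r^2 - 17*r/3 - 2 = (r - 6)*(r + 1/3)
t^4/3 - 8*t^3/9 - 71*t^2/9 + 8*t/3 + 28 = (t/3 + 1)*(t - 6)*(t - 2)*(t + 7/3)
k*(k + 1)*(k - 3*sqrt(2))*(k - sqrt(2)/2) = k^4 - 7*sqrt(2)*k^3/2 + k^3 - 7*sqrt(2)*k^2/2 + 3*k^2 + 3*k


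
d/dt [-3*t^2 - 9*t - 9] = -6*t - 9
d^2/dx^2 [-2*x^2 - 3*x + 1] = -4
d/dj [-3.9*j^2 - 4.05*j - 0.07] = -7.8*j - 4.05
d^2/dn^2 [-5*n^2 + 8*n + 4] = -10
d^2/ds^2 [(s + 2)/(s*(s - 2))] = 2*(s^3 + 6*s^2 - 12*s + 8)/(s^3*(s^3 - 6*s^2 + 12*s - 8))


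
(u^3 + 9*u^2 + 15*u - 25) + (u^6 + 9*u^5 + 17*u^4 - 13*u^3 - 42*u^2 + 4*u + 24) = u^6 + 9*u^5 + 17*u^4 - 12*u^3 - 33*u^2 + 19*u - 1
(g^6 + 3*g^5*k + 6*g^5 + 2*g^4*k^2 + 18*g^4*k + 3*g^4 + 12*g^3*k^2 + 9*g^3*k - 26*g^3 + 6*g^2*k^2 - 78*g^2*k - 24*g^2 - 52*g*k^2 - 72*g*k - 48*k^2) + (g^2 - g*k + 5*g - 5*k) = g^6 + 3*g^5*k + 6*g^5 + 2*g^4*k^2 + 18*g^4*k + 3*g^4 + 12*g^3*k^2 + 9*g^3*k - 26*g^3 + 6*g^2*k^2 - 78*g^2*k - 23*g^2 - 52*g*k^2 - 73*g*k + 5*g - 48*k^2 - 5*k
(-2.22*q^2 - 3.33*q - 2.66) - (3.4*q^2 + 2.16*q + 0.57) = -5.62*q^2 - 5.49*q - 3.23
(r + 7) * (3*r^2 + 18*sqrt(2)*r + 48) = 3*r^3 + 21*r^2 + 18*sqrt(2)*r^2 + 48*r + 126*sqrt(2)*r + 336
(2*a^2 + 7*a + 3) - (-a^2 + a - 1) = 3*a^2 + 6*a + 4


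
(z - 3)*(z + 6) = z^2 + 3*z - 18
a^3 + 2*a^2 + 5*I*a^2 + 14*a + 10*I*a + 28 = (a + 2)*(a - 2*I)*(a + 7*I)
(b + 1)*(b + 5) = b^2 + 6*b + 5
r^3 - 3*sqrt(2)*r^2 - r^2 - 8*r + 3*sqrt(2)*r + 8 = (r - 1)*(r - 4*sqrt(2))*(r + sqrt(2))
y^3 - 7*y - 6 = (y - 3)*(y + 1)*(y + 2)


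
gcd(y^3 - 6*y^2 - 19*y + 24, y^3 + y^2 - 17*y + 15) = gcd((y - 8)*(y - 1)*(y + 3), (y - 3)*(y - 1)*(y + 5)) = y - 1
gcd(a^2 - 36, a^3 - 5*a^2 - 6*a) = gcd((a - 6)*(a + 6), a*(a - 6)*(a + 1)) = a - 6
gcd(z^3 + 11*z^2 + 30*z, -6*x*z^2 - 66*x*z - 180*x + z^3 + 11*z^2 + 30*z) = z^2 + 11*z + 30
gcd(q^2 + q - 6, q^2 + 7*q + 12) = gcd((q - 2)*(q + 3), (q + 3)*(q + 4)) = q + 3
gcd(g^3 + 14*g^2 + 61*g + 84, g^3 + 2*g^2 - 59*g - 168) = g^2 + 10*g + 21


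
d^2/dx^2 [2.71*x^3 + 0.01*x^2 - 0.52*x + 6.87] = 16.26*x + 0.02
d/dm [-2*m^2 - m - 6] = -4*m - 1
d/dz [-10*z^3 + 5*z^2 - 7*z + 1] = -30*z^2 + 10*z - 7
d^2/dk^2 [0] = 0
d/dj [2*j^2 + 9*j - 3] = 4*j + 9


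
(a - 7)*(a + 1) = a^2 - 6*a - 7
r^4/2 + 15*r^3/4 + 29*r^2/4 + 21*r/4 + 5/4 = (r/2 + 1/2)*(r + 1/2)*(r + 1)*(r + 5)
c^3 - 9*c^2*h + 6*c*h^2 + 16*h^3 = (c - 8*h)*(c - 2*h)*(c + h)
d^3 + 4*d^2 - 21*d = d*(d - 3)*(d + 7)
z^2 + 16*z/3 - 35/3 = (z - 5/3)*(z + 7)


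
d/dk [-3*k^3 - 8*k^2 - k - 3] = -9*k^2 - 16*k - 1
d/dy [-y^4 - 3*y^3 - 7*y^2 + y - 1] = -4*y^3 - 9*y^2 - 14*y + 1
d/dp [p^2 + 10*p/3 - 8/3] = 2*p + 10/3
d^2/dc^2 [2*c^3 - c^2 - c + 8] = 12*c - 2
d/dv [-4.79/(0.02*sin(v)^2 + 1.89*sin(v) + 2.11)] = (0.1916*sin(v) + 9.0531)*cos(v)/(0.02*sin(v)^2 + 1.89*sin(v) + 2.11)^2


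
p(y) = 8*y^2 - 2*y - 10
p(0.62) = -8.16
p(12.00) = 1118.00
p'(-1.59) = -27.44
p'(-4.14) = -68.24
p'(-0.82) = -15.12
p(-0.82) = -2.98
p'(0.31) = 2.96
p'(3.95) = 61.20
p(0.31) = -9.85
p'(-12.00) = -194.00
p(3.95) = 106.92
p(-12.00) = 1166.00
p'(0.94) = 13.04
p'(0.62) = 7.92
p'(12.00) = 190.00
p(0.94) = -4.81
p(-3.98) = 124.68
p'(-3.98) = -65.68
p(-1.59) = 13.40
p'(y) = 16*y - 2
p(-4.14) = 135.40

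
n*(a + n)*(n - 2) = a*n^2 - 2*a*n + n^3 - 2*n^2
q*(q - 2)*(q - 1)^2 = q^4 - 4*q^3 + 5*q^2 - 2*q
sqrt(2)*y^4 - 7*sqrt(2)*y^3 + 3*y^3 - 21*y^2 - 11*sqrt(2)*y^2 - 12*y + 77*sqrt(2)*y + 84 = (y - 7)*(y - 2*sqrt(2))*(y + 3*sqrt(2))*(sqrt(2)*y + 1)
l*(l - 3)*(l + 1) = l^3 - 2*l^2 - 3*l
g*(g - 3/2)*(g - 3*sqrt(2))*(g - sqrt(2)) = g^4 - 4*sqrt(2)*g^3 - 3*g^3/2 + 6*g^2 + 6*sqrt(2)*g^2 - 9*g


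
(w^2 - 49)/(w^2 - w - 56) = (w - 7)/(w - 8)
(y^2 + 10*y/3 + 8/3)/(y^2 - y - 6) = (y + 4/3)/(y - 3)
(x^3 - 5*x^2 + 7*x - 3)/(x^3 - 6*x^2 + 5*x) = (x^2 - 4*x + 3)/(x*(x - 5))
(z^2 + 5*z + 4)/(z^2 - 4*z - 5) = (z + 4)/(z - 5)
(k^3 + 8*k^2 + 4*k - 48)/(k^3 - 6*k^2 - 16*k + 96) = (k^2 + 4*k - 12)/(k^2 - 10*k + 24)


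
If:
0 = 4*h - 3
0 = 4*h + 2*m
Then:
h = 3/4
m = -3/2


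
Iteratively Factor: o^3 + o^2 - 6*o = (o + 3)*(o^2 - 2*o) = (o - 2)*(o + 3)*(o)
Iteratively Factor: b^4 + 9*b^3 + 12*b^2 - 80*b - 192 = (b + 4)*(b^3 + 5*b^2 - 8*b - 48) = (b + 4)^2*(b^2 + b - 12) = (b - 3)*(b + 4)^2*(b + 4)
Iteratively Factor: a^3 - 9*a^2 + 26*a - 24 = (a - 3)*(a^2 - 6*a + 8) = (a - 4)*(a - 3)*(a - 2)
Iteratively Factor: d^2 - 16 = (d + 4)*(d - 4)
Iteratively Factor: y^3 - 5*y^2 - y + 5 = (y + 1)*(y^2 - 6*y + 5) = (y - 5)*(y + 1)*(y - 1)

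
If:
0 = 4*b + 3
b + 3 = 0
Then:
No Solution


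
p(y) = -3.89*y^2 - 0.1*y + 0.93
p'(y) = -7.78*y - 0.1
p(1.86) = -12.71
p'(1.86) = -14.57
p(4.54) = -79.70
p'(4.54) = -35.42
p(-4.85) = -90.09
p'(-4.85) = 37.63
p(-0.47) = 0.12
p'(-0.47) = 3.56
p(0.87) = -2.10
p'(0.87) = -6.87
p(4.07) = -63.91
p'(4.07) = -31.76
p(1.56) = -8.69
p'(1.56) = -12.24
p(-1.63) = -9.24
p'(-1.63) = 12.58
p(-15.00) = -872.82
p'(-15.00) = 116.60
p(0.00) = 0.93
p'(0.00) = -0.10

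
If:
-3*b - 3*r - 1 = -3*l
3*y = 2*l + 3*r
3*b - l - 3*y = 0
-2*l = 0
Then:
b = -1/6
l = 0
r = -1/6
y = -1/6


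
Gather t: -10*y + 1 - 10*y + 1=2 - 20*y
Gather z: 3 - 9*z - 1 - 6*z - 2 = -15*z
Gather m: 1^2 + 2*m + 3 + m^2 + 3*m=m^2 + 5*m + 4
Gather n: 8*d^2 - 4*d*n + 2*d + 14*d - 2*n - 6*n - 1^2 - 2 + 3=8*d^2 + 16*d + n*(-4*d - 8)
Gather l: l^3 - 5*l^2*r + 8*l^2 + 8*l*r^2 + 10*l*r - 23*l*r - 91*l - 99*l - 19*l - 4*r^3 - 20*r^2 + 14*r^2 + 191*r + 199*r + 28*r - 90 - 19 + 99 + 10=l^3 + l^2*(8 - 5*r) + l*(8*r^2 - 13*r - 209) - 4*r^3 - 6*r^2 + 418*r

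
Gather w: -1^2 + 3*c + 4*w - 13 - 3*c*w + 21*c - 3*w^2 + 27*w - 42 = 24*c - 3*w^2 + w*(31 - 3*c) - 56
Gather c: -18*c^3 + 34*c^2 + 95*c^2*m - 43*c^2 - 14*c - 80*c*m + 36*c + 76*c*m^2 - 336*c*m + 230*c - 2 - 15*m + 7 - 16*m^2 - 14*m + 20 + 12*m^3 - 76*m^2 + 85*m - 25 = -18*c^3 + c^2*(95*m - 9) + c*(76*m^2 - 416*m + 252) + 12*m^3 - 92*m^2 + 56*m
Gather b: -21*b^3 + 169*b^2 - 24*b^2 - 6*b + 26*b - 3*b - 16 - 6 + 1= -21*b^3 + 145*b^2 + 17*b - 21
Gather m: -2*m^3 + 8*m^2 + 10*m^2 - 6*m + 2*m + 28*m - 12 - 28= -2*m^3 + 18*m^2 + 24*m - 40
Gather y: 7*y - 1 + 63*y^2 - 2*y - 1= 63*y^2 + 5*y - 2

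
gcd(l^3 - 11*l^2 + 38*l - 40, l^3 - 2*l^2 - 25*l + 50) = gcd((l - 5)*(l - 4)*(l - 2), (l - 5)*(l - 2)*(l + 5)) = l^2 - 7*l + 10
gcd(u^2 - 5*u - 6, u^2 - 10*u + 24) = u - 6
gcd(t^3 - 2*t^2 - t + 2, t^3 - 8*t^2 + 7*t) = t - 1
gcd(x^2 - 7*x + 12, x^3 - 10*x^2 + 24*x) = x - 4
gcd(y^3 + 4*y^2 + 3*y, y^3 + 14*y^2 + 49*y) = y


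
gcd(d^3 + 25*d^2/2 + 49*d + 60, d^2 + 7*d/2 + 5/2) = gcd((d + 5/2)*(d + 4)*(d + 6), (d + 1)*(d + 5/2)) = d + 5/2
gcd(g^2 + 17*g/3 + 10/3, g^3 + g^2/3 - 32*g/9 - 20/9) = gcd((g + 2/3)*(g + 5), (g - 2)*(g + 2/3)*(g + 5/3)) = g + 2/3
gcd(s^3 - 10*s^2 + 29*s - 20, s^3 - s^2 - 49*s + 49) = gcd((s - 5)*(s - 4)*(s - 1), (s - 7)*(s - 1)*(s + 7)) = s - 1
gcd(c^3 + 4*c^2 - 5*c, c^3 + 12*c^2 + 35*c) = c^2 + 5*c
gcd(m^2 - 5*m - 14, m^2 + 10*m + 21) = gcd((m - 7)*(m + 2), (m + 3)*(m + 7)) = 1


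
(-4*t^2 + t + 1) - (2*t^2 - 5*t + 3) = -6*t^2 + 6*t - 2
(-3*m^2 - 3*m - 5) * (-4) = 12*m^2 + 12*m + 20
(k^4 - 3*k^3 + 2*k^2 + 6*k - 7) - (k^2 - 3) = k^4 - 3*k^3 + k^2 + 6*k - 4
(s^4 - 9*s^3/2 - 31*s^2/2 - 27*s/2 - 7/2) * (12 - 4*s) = -4*s^5 + 30*s^4 + 8*s^3 - 132*s^2 - 148*s - 42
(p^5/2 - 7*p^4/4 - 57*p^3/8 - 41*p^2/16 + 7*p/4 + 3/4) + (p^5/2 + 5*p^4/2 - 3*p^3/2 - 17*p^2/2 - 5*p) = p^5 + 3*p^4/4 - 69*p^3/8 - 177*p^2/16 - 13*p/4 + 3/4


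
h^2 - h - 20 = (h - 5)*(h + 4)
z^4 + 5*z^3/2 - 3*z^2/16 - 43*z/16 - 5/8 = (z - 1)*(z + 1/4)*(z + 5/4)*(z + 2)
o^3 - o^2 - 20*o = o*(o - 5)*(o + 4)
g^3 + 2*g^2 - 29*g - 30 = (g - 5)*(g + 1)*(g + 6)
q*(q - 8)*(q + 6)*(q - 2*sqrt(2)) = q^4 - 2*sqrt(2)*q^3 - 2*q^3 - 48*q^2 + 4*sqrt(2)*q^2 + 96*sqrt(2)*q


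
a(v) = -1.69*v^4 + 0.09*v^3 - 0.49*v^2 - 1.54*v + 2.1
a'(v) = -6.76*v^3 + 0.27*v^2 - 0.98*v - 1.54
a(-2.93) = -124.41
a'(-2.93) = 173.69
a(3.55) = -273.93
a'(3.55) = -304.05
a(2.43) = -62.17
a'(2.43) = -99.33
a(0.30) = 1.58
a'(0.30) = -1.99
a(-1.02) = 1.24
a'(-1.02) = 6.91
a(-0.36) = 2.56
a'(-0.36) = -0.84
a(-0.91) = 1.87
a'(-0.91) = 4.67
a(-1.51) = -5.79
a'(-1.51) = 23.83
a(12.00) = -34975.26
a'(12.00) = -11655.70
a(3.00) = -141.39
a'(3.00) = -184.57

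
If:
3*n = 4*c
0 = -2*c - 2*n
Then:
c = 0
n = 0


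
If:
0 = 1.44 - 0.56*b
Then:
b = 2.57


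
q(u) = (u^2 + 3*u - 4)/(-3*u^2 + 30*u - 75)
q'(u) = (2*u + 3)/(-3*u^2 + 30*u - 75) + (6*u - 30)*(u^2 + 3*u - 4)/(-3*u^2 + 30*u - 75)^2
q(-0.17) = 0.06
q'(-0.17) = -0.01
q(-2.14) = 0.04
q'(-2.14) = 0.02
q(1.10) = -0.01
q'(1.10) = -0.12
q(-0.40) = 0.06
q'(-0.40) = -0.00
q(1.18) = -0.02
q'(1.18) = -0.13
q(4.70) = -119.22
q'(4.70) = -840.74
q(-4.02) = -0.00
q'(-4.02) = 0.02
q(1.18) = -0.02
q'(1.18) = -0.13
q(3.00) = -1.17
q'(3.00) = -1.92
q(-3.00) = 0.02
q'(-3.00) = 0.02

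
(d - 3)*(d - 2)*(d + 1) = d^3 - 4*d^2 + d + 6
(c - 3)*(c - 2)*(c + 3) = c^3 - 2*c^2 - 9*c + 18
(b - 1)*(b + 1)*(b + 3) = b^3 + 3*b^2 - b - 3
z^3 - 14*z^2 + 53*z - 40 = (z - 8)*(z - 5)*(z - 1)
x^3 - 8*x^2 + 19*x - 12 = (x - 4)*(x - 3)*(x - 1)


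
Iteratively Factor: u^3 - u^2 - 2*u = (u - 2)*(u^2 + u) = u*(u - 2)*(u + 1)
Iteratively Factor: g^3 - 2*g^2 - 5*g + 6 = (g - 3)*(g^2 + g - 2) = (g - 3)*(g - 1)*(g + 2)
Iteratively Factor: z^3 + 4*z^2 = (z)*(z^2 + 4*z) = z^2*(z + 4)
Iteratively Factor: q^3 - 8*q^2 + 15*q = (q - 5)*(q^2 - 3*q) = (q - 5)*(q - 3)*(q)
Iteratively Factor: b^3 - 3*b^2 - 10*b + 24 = (b - 4)*(b^2 + b - 6) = (b - 4)*(b + 3)*(b - 2)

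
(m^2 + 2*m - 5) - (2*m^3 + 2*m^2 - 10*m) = -2*m^3 - m^2 + 12*m - 5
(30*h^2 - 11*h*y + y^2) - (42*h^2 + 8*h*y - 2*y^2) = -12*h^2 - 19*h*y + 3*y^2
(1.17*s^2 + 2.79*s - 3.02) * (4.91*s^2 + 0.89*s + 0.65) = 5.7447*s^4 + 14.7402*s^3 - 11.5846*s^2 - 0.8743*s - 1.963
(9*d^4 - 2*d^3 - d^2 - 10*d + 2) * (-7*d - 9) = -63*d^5 - 67*d^4 + 25*d^3 + 79*d^2 + 76*d - 18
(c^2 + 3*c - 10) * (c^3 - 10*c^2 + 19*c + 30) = c^5 - 7*c^4 - 21*c^3 + 187*c^2 - 100*c - 300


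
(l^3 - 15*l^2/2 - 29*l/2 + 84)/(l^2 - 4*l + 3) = (l^2 - 9*l/2 - 28)/(l - 1)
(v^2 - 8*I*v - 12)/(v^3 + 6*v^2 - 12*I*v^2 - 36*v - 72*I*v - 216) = (v - 2*I)/(v^2 + 6*v*(1 - I) - 36*I)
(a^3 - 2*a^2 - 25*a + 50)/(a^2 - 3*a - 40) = (a^2 - 7*a + 10)/(a - 8)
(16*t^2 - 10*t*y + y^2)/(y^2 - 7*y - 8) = (-16*t^2 + 10*t*y - y^2)/(-y^2 + 7*y + 8)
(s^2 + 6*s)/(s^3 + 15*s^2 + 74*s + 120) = s/(s^2 + 9*s + 20)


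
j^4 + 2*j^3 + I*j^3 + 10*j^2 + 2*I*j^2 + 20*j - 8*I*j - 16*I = (j + 2)*(j - 2*I)*(j - I)*(j + 4*I)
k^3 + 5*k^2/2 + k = k*(k + 1/2)*(k + 2)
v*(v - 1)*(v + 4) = v^3 + 3*v^2 - 4*v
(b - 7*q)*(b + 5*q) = b^2 - 2*b*q - 35*q^2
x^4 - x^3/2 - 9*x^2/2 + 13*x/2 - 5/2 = (x - 1)^3*(x + 5/2)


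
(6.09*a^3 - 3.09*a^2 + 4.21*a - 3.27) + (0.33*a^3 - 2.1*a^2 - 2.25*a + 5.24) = 6.42*a^3 - 5.19*a^2 + 1.96*a + 1.97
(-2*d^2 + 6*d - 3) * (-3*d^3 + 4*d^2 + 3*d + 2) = 6*d^5 - 26*d^4 + 27*d^3 + 2*d^2 + 3*d - 6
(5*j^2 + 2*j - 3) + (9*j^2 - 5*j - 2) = 14*j^2 - 3*j - 5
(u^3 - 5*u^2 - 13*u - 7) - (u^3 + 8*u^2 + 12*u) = -13*u^2 - 25*u - 7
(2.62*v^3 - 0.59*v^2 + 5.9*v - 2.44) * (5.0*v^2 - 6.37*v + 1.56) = 13.1*v^5 - 19.6394*v^4 + 37.3455*v^3 - 50.7034*v^2 + 24.7468*v - 3.8064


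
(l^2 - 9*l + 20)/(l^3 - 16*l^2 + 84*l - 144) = (l - 5)/(l^2 - 12*l + 36)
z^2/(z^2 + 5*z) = z/(z + 5)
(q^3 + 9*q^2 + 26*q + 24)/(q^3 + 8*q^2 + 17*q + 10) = (q^2 + 7*q + 12)/(q^2 + 6*q + 5)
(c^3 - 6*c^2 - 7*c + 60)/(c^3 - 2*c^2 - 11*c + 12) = (c - 5)/(c - 1)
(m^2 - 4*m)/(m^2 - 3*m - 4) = m/(m + 1)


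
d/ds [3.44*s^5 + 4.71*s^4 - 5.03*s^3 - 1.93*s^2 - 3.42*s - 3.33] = 17.2*s^4 + 18.84*s^3 - 15.09*s^2 - 3.86*s - 3.42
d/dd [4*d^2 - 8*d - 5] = 8*d - 8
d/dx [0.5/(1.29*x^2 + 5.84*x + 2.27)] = (-1.29*x - 2.92)/(1.29*x^2 + 5.84*x + 2.27)^2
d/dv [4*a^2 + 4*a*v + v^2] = 4*a + 2*v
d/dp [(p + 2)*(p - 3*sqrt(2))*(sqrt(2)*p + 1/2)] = 3*sqrt(2)*p^2 - 11*p + 4*sqrt(2)*p - 11 - 3*sqrt(2)/2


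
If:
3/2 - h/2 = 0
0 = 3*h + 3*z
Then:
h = 3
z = -3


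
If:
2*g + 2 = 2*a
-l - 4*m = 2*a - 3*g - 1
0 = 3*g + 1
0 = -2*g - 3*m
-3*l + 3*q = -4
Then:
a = 2/3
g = -1/3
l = -20/9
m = 2/9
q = -32/9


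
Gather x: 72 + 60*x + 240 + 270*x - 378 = 330*x - 66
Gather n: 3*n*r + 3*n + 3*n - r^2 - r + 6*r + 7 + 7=n*(3*r + 6) - r^2 + 5*r + 14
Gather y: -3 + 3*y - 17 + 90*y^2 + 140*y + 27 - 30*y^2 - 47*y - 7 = 60*y^2 + 96*y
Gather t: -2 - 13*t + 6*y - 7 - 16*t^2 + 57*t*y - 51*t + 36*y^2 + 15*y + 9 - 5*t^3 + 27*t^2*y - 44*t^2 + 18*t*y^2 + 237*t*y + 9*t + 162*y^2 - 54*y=-5*t^3 + t^2*(27*y - 60) + t*(18*y^2 + 294*y - 55) + 198*y^2 - 33*y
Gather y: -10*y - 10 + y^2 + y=y^2 - 9*y - 10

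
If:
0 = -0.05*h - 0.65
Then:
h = -13.00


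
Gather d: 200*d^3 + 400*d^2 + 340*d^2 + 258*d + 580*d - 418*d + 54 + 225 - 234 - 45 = 200*d^3 + 740*d^2 + 420*d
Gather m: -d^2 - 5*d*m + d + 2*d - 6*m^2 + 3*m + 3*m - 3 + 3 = -d^2 + 3*d - 6*m^2 + m*(6 - 5*d)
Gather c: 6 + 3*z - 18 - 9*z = -6*z - 12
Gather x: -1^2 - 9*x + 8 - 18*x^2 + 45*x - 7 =-18*x^2 + 36*x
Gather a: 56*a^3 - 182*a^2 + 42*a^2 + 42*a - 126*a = 56*a^3 - 140*a^2 - 84*a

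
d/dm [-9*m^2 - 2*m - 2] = -18*m - 2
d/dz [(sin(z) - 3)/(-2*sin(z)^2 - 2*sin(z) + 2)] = (sin(z)^2 - 6*sin(z) - 2)*cos(z)/(2*(sin(z) - cos(z)^2)^2)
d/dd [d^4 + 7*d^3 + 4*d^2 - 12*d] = 4*d^3 + 21*d^2 + 8*d - 12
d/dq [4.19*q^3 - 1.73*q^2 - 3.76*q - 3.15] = 12.57*q^2 - 3.46*q - 3.76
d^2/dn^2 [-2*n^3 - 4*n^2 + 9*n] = -12*n - 8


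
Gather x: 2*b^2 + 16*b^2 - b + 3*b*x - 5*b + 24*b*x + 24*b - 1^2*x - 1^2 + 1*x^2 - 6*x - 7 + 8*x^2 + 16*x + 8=18*b^2 + 18*b + 9*x^2 + x*(27*b + 9)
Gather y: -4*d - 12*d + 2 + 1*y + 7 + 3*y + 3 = -16*d + 4*y + 12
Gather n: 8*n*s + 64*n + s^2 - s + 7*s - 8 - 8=n*(8*s + 64) + s^2 + 6*s - 16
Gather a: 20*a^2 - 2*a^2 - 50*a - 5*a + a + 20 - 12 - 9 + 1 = 18*a^2 - 54*a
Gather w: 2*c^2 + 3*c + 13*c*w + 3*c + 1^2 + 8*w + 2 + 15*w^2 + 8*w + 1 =2*c^2 + 6*c + 15*w^2 + w*(13*c + 16) + 4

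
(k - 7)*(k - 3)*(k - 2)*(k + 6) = k^4 - 6*k^3 - 31*k^2 + 204*k - 252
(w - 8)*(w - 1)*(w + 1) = w^3 - 8*w^2 - w + 8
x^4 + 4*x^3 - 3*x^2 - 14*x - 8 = (x - 2)*(x + 1)^2*(x + 4)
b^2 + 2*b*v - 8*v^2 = (b - 2*v)*(b + 4*v)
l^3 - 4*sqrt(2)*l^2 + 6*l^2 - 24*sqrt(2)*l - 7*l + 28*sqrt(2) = (l - 1)*(l + 7)*(l - 4*sqrt(2))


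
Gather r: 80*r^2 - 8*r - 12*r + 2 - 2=80*r^2 - 20*r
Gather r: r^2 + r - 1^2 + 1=r^2 + r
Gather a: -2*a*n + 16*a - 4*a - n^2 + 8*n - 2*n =a*(12 - 2*n) - n^2 + 6*n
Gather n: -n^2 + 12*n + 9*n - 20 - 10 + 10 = -n^2 + 21*n - 20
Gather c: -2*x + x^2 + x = x^2 - x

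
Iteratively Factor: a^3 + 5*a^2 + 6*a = (a + 3)*(a^2 + 2*a) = a*(a + 3)*(a + 2)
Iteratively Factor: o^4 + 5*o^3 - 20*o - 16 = (o - 2)*(o^3 + 7*o^2 + 14*o + 8) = (o - 2)*(o + 4)*(o^2 + 3*o + 2) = (o - 2)*(o + 2)*(o + 4)*(o + 1)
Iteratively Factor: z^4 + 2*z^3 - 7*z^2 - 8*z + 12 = (z + 2)*(z^3 - 7*z + 6) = (z - 2)*(z + 2)*(z^2 + 2*z - 3) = (z - 2)*(z + 2)*(z + 3)*(z - 1)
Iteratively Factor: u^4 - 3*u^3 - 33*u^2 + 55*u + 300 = (u + 3)*(u^3 - 6*u^2 - 15*u + 100) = (u - 5)*(u + 3)*(u^2 - u - 20) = (u - 5)*(u + 3)*(u + 4)*(u - 5)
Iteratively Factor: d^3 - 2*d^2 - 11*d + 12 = (d - 4)*(d^2 + 2*d - 3) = (d - 4)*(d - 1)*(d + 3)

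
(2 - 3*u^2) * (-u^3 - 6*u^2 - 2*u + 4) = 3*u^5 + 18*u^4 + 4*u^3 - 24*u^2 - 4*u + 8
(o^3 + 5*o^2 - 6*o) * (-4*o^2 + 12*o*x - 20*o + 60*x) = -4*o^5 + 12*o^4*x - 40*o^4 + 120*o^3*x - 76*o^3 + 228*o^2*x + 120*o^2 - 360*o*x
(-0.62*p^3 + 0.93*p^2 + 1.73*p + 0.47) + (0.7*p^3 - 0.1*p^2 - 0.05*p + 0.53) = 0.08*p^3 + 0.83*p^2 + 1.68*p + 1.0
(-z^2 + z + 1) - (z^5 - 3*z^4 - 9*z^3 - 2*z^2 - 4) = -z^5 + 3*z^4 + 9*z^3 + z^2 + z + 5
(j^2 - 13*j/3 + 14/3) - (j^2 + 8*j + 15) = -37*j/3 - 31/3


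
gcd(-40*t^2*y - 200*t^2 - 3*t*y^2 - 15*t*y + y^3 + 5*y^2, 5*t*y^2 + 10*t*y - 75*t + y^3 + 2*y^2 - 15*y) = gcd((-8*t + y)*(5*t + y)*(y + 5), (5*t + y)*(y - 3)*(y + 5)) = 5*t*y + 25*t + y^2 + 5*y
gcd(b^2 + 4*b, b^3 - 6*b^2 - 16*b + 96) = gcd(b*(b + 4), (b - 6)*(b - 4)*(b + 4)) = b + 4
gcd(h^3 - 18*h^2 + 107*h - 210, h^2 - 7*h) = h - 7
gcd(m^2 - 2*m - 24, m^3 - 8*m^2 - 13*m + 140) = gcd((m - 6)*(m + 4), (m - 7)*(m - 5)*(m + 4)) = m + 4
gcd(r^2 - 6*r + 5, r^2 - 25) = r - 5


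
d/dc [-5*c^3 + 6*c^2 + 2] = 3*c*(4 - 5*c)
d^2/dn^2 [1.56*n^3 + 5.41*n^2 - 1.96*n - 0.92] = 9.36*n + 10.82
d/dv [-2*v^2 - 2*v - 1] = -4*v - 2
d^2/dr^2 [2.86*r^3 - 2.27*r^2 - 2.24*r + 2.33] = 17.16*r - 4.54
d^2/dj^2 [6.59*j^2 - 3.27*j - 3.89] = 13.1800000000000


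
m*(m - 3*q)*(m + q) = m^3 - 2*m^2*q - 3*m*q^2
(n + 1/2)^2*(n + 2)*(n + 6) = n^4 + 9*n^3 + 81*n^2/4 + 14*n + 3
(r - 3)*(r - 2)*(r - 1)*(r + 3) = r^4 - 3*r^3 - 7*r^2 + 27*r - 18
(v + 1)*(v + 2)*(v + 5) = v^3 + 8*v^2 + 17*v + 10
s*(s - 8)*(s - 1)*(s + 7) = s^4 - 2*s^3 - 55*s^2 + 56*s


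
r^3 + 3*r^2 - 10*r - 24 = (r - 3)*(r + 2)*(r + 4)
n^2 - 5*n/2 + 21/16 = (n - 7/4)*(n - 3/4)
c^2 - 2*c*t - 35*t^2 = (c - 7*t)*(c + 5*t)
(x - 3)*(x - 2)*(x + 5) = x^3 - 19*x + 30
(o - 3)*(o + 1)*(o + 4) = o^3 + 2*o^2 - 11*o - 12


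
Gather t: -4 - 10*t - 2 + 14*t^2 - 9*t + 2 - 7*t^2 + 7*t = 7*t^2 - 12*t - 4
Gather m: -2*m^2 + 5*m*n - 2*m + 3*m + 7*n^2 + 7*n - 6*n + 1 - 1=-2*m^2 + m*(5*n + 1) + 7*n^2 + n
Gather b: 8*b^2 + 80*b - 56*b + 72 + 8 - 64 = 8*b^2 + 24*b + 16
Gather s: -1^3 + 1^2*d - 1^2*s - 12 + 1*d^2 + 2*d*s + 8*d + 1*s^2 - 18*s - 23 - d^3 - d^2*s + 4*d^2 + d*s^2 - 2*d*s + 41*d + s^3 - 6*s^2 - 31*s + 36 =-d^3 + 5*d^2 + 50*d + s^3 + s^2*(d - 5) + s*(-d^2 - 50)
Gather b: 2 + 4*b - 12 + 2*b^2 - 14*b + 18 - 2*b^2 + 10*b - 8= 0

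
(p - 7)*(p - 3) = p^2 - 10*p + 21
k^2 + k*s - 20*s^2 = (k - 4*s)*(k + 5*s)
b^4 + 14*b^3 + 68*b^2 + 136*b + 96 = (b + 2)^2*(b + 4)*(b + 6)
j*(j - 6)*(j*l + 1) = j^3*l - 6*j^2*l + j^2 - 6*j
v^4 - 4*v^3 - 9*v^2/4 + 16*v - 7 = (v - 7/2)*(v - 2)*(v - 1/2)*(v + 2)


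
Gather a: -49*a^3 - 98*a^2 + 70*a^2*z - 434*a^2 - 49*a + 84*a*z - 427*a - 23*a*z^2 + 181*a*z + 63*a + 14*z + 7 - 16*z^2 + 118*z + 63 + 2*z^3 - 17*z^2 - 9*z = -49*a^3 + a^2*(70*z - 532) + a*(-23*z^2 + 265*z - 413) + 2*z^3 - 33*z^2 + 123*z + 70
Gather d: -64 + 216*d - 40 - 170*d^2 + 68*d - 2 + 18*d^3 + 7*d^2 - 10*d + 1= 18*d^3 - 163*d^2 + 274*d - 105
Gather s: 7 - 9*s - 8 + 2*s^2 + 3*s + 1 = 2*s^2 - 6*s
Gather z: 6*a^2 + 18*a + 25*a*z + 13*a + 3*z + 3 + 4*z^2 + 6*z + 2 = 6*a^2 + 31*a + 4*z^2 + z*(25*a + 9) + 5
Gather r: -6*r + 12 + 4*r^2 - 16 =4*r^2 - 6*r - 4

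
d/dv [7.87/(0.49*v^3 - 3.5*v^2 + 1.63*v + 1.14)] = (-11.5689*v^2 + 55.09*v - 12.8281)/(0.49*v^3 - 3.5*v^2 + 1.63*v + 1.14)^2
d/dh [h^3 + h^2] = h*(3*h + 2)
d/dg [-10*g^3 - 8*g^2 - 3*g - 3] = -30*g^2 - 16*g - 3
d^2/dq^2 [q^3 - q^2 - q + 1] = 6*q - 2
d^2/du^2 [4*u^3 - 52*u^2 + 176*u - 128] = 24*u - 104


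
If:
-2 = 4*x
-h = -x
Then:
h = -1/2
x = -1/2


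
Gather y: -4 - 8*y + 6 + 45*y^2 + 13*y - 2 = 45*y^2 + 5*y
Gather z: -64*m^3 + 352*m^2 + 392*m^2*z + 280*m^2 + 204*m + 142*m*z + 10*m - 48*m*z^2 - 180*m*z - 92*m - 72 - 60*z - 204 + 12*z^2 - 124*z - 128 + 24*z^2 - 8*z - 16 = -64*m^3 + 632*m^2 + 122*m + z^2*(36 - 48*m) + z*(392*m^2 - 38*m - 192) - 420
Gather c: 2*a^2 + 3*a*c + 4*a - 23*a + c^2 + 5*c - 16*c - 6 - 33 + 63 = 2*a^2 - 19*a + c^2 + c*(3*a - 11) + 24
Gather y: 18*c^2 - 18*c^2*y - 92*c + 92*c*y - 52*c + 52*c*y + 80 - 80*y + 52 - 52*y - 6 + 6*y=18*c^2 - 144*c + y*(-18*c^2 + 144*c - 126) + 126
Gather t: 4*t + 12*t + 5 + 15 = 16*t + 20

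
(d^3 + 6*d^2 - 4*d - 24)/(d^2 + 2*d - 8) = (d^2 + 8*d + 12)/(d + 4)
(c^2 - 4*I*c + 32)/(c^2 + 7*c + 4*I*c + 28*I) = (c - 8*I)/(c + 7)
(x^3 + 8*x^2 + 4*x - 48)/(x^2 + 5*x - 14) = (x^2 + 10*x + 24)/(x + 7)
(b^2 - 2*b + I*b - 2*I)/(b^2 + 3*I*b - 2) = (b - 2)/(b + 2*I)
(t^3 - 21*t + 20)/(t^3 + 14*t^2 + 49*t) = (t^3 - 21*t + 20)/(t*(t^2 + 14*t + 49))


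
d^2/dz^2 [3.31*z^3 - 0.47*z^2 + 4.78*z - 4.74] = 19.86*z - 0.94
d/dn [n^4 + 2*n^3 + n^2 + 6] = 2*n*(2*n^2 + 3*n + 1)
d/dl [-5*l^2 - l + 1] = -10*l - 1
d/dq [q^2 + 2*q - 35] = 2*q + 2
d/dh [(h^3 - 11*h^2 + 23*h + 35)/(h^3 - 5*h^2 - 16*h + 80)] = 6*(h^2 - 3*h + 16)/(h^4 - 32*h^2 + 256)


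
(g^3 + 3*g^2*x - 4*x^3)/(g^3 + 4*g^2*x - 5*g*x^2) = (g^2 + 4*g*x + 4*x^2)/(g*(g + 5*x))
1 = 1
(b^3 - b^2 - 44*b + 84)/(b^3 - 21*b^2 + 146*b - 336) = (b^2 + 5*b - 14)/(b^2 - 15*b + 56)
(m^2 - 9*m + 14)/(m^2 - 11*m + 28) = (m - 2)/(m - 4)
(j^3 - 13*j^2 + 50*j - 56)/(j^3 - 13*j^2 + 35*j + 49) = (j^2 - 6*j + 8)/(j^2 - 6*j - 7)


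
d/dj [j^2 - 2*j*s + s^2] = 2*j - 2*s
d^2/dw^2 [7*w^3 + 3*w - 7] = 42*w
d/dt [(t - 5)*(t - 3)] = 2*t - 8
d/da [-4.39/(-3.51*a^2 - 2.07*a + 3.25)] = (-30.8178*a - 9.0873)/(3.51*a^2 + 2.07*a - 3.25)^2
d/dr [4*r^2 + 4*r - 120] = 8*r + 4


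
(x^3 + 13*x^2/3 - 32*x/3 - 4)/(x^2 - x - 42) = (3*x^2 - 5*x - 2)/(3*(x - 7))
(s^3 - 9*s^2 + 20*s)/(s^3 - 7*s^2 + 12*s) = (s - 5)/(s - 3)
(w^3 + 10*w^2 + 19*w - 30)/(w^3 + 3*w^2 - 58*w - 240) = (w - 1)/(w - 8)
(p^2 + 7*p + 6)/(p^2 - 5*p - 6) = (p + 6)/(p - 6)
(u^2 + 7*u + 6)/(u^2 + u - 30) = (u + 1)/(u - 5)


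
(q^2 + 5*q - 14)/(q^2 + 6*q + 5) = (q^2 + 5*q - 14)/(q^2 + 6*q + 5)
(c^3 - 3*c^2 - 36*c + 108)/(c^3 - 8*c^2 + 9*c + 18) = (c + 6)/(c + 1)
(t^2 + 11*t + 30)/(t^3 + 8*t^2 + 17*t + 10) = (t + 6)/(t^2 + 3*t + 2)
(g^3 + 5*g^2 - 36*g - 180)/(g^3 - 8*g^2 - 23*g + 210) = (g + 6)/(g - 7)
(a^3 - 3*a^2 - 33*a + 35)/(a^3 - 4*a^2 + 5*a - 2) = (a^2 - 2*a - 35)/(a^2 - 3*a + 2)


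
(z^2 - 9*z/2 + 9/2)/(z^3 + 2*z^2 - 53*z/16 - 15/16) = 8*(2*z^2 - 9*z + 9)/(16*z^3 + 32*z^2 - 53*z - 15)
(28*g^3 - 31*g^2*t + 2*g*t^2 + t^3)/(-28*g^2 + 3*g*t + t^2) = -g + t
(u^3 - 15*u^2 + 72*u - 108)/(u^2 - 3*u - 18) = (u^2 - 9*u + 18)/(u + 3)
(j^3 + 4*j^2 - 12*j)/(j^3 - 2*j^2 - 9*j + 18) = j*(j + 6)/(j^2 - 9)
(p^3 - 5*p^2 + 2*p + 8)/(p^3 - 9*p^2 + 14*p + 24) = (p - 2)/(p - 6)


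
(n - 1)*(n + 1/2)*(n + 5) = n^3 + 9*n^2/2 - 3*n - 5/2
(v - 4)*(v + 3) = v^2 - v - 12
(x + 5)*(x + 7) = x^2 + 12*x + 35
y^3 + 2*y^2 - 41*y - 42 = (y - 6)*(y + 1)*(y + 7)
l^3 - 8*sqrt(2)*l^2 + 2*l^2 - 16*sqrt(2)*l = l*(l + 2)*(l - 8*sqrt(2))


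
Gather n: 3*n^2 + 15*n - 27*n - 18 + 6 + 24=3*n^2 - 12*n + 12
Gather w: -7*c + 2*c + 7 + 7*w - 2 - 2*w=-5*c + 5*w + 5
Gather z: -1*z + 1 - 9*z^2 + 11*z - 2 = -9*z^2 + 10*z - 1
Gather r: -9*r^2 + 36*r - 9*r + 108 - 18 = -9*r^2 + 27*r + 90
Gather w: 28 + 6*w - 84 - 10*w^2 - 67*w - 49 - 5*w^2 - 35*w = -15*w^2 - 96*w - 105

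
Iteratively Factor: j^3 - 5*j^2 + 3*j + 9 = (j + 1)*(j^2 - 6*j + 9) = (j - 3)*(j + 1)*(j - 3)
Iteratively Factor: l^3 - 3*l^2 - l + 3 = (l - 3)*(l^2 - 1) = (l - 3)*(l - 1)*(l + 1)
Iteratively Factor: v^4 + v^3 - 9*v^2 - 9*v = (v + 1)*(v^3 - 9*v) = (v + 1)*(v + 3)*(v^2 - 3*v) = (v - 3)*(v + 1)*(v + 3)*(v)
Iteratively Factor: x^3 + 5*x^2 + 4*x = (x)*(x^2 + 5*x + 4) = x*(x + 4)*(x + 1)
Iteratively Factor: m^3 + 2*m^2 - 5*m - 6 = (m + 3)*(m^2 - m - 2) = (m - 2)*(m + 3)*(m + 1)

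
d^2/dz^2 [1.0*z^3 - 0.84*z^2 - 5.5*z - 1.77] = 6.0*z - 1.68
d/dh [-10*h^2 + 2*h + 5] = 2 - 20*h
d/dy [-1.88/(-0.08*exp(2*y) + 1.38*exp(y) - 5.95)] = (2.5944 - 0.3008*exp(y))*exp(y)/(0.08*exp(2*y) - 1.38*exp(y) + 5.95)^2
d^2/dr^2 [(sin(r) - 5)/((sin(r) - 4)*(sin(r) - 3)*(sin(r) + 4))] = 2*(-2*sin(r)^7 + 27*sin(r)^6 - 116*sin(r)^5 + 307*sin(r)^4 - 1007*sin(r)^3 + 1513*sin(r)^2 + 1200*sin(r) - 1232)/((sin(r) - 4)^3*(sin(r) - 3)^3*(sin(r) + 4)^3)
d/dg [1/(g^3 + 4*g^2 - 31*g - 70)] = (-3*g^2 - 8*g + 31)/(g^3 + 4*g^2 - 31*g - 70)^2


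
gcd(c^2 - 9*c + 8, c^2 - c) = c - 1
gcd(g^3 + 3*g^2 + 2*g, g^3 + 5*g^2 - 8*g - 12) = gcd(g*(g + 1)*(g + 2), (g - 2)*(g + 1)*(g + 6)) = g + 1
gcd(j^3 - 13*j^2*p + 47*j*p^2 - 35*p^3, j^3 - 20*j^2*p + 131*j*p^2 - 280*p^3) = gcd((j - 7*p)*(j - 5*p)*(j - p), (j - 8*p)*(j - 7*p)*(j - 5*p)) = j^2 - 12*j*p + 35*p^2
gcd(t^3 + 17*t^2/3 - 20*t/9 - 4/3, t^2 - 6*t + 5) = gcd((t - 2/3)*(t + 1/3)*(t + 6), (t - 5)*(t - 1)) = 1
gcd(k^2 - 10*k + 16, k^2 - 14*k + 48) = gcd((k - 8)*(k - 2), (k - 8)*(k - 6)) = k - 8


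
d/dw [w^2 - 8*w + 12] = 2*w - 8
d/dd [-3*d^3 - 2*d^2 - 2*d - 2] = -9*d^2 - 4*d - 2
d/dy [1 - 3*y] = -3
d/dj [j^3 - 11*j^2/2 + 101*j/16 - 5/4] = 3*j^2 - 11*j + 101/16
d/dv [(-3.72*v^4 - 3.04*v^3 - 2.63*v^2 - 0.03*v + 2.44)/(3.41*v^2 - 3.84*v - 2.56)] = (-25.3704*v^5 + 32.488*v^4 + 61.44*v^3 + 33.5487*v^2 - 3.1752*v + 9.4464)/(11.6281*v^4 - 26.1888*v^3 - 2.7136*v^2 + 19.6608*v + 6.5536)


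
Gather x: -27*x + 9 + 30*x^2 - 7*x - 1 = 30*x^2 - 34*x + 8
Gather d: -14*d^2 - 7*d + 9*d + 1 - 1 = -14*d^2 + 2*d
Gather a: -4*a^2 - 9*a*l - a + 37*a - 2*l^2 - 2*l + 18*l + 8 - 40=-4*a^2 + a*(36 - 9*l) - 2*l^2 + 16*l - 32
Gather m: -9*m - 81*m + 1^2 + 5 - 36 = -90*m - 30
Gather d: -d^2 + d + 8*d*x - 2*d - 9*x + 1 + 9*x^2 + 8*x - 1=-d^2 + d*(8*x - 1) + 9*x^2 - x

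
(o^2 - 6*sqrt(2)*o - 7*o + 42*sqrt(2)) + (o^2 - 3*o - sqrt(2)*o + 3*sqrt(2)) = 2*o^2 - 10*o - 7*sqrt(2)*o + 45*sqrt(2)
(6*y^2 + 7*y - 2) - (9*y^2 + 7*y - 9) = 7 - 3*y^2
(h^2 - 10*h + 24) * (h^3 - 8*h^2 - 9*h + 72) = h^5 - 18*h^4 + 95*h^3 - 30*h^2 - 936*h + 1728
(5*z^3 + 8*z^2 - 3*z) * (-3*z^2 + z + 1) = -15*z^5 - 19*z^4 + 22*z^3 + 5*z^2 - 3*z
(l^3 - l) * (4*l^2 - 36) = 4*l^5 - 40*l^3 + 36*l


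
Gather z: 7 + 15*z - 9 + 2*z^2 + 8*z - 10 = 2*z^2 + 23*z - 12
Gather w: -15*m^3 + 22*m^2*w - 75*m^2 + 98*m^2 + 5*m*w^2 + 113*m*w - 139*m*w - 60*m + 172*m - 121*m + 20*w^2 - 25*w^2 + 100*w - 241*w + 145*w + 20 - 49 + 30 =-15*m^3 + 23*m^2 - 9*m + w^2*(5*m - 5) + w*(22*m^2 - 26*m + 4) + 1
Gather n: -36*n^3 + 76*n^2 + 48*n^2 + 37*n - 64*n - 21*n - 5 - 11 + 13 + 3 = -36*n^3 + 124*n^2 - 48*n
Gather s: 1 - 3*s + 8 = 9 - 3*s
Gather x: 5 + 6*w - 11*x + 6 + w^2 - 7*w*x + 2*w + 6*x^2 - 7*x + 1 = w^2 + 8*w + 6*x^2 + x*(-7*w - 18) + 12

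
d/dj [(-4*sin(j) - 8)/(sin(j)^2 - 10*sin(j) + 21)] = 4*(sin(j)^2 + 4*sin(j) - 41)*cos(j)/(sin(j)^2 - 10*sin(j) + 21)^2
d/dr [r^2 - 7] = 2*r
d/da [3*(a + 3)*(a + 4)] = 6*a + 21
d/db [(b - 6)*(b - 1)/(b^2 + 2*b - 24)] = 3*(3*b^2 - 20*b + 52)/(b^4 + 4*b^3 - 44*b^2 - 96*b + 576)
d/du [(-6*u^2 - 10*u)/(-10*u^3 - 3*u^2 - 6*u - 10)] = 2*(-30*u^4 - 100*u^3 + 3*u^2 + 60*u + 50)/(100*u^6 + 60*u^5 + 129*u^4 + 236*u^3 + 96*u^2 + 120*u + 100)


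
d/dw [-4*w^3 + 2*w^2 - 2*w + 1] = -12*w^2 + 4*w - 2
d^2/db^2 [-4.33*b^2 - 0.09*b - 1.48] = -8.66000000000000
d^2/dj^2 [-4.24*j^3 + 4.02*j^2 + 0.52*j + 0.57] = 8.04 - 25.44*j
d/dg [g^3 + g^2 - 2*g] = 3*g^2 + 2*g - 2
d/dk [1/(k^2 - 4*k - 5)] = 2*(2 - k)/(-k^2 + 4*k + 5)^2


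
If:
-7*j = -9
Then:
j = 9/7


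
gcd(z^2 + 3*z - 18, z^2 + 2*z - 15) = z - 3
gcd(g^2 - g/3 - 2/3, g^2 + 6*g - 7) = g - 1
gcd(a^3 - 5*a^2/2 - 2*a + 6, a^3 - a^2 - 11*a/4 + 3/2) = a^2 - a/2 - 3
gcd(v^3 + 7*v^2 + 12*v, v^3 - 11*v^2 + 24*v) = v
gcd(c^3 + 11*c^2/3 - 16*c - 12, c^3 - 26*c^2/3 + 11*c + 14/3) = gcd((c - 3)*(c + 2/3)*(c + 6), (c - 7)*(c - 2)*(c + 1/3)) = 1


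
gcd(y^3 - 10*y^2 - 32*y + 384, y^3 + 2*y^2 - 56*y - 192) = y^2 - 2*y - 48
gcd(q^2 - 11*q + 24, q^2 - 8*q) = q - 8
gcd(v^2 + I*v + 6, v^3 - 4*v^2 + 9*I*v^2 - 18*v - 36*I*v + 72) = v + 3*I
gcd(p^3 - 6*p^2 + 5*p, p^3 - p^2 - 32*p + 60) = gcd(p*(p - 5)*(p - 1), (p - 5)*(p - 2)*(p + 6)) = p - 5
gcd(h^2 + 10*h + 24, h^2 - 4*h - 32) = h + 4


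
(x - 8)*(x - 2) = x^2 - 10*x + 16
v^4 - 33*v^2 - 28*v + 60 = (v - 6)*(v - 1)*(v + 2)*(v + 5)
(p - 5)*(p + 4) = p^2 - p - 20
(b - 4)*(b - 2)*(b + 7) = b^3 + b^2 - 34*b + 56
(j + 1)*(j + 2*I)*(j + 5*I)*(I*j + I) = I*j^4 - 7*j^3 + 2*I*j^3 - 14*j^2 - 9*I*j^2 - 7*j - 20*I*j - 10*I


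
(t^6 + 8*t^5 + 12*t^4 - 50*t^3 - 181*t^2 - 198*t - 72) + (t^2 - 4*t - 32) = t^6 + 8*t^5 + 12*t^4 - 50*t^3 - 180*t^2 - 202*t - 104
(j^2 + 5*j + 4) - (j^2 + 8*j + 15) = -3*j - 11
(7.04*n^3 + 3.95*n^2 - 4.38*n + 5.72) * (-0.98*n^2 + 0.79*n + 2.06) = -6.8992*n^5 + 1.6906*n^4 + 21.9153*n^3 - 0.9288*n^2 - 4.504*n + 11.7832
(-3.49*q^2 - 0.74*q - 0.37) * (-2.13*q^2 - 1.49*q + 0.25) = 7.4337*q^4 + 6.7763*q^3 + 1.0182*q^2 + 0.3663*q - 0.0925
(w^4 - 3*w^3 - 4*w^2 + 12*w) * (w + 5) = w^5 + 2*w^4 - 19*w^3 - 8*w^2 + 60*w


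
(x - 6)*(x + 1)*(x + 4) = x^3 - x^2 - 26*x - 24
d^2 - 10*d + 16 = (d - 8)*(d - 2)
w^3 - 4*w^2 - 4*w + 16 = (w - 4)*(w - 2)*(w + 2)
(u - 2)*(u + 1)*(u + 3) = u^3 + 2*u^2 - 5*u - 6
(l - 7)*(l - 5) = l^2 - 12*l + 35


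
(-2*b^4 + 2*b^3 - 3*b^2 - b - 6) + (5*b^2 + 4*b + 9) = -2*b^4 + 2*b^3 + 2*b^2 + 3*b + 3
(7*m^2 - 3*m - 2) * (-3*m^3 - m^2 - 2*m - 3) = -21*m^5 + 2*m^4 - 5*m^3 - 13*m^2 + 13*m + 6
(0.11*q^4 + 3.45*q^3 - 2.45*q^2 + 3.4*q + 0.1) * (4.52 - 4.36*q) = -0.4796*q^5 - 14.5448*q^4 + 26.276*q^3 - 25.898*q^2 + 14.932*q + 0.452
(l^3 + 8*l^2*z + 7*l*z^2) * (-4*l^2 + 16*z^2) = -4*l^5 - 32*l^4*z - 12*l^3*z^2 + 128*l^2*z^3 + 112*l*z^4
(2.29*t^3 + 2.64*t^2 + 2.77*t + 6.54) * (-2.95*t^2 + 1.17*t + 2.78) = -6.7555*t^5 - 5.1087*t^4 + 1.2835*t^3 - 8.7129*t^2 + 15.3524*t + 18.1812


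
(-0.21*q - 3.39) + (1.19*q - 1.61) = 0.98*q - 5.0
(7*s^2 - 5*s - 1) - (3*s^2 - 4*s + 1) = 4*s^2 - s - 2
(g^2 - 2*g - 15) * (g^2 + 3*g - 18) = g^4 + g^3 - 39*g^2 - 9*g + 270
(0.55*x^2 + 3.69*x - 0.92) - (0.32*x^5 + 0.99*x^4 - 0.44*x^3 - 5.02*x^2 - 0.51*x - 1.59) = -0.32*x^5 - 0.99*x^4 + 0.44*x^3 + 5.57*x^2 + 4.2*x + 0.67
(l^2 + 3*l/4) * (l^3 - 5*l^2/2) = l^5 - 7*l^4/4 - 15*l^3/8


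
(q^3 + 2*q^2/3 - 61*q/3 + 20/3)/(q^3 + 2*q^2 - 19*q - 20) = (q - 1/3)/(q + 1)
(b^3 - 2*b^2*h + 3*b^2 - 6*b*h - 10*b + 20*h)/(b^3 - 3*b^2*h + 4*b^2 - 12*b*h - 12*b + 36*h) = (b^2 - 2*b*h + 5*b - 10*h)/(b^2 - 3*b*h + 6*b - 18*h)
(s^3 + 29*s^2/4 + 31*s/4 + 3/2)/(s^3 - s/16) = 4*(s^2 + 7*s + 6)/(s*(4*s - 1))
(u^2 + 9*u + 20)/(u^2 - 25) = (u + 4)/(u - 5)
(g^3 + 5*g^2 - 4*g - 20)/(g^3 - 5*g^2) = (g^3 + 5*g^2 - 4*g - 20)/(g^2*(g - 5))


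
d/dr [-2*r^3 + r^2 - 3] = 2*r*(1 - 3*r)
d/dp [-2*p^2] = -4*p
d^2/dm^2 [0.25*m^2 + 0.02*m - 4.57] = 0.500000000000000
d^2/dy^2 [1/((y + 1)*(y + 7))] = 2*((y + 1)^2 + (y + 1)*(y + 7) + (y + 7)^2)/((y + 1)^3*(y + 7)^3)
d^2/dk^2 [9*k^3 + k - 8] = 54*k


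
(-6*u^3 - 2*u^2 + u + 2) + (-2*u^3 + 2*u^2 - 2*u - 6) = -8*u^3 - u - 4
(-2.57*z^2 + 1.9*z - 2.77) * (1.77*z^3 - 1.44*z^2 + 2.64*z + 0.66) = -4.5489*z^5 + 7.0638*z^4 - 14.4237*z^3 + 7.3086*z^2 - 6.0588*z - 1.8282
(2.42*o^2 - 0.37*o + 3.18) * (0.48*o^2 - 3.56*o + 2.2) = 1.1616*o^4 - 8.7928*o^3 + 8.1676*o^2 - 12.1348*o + 6.996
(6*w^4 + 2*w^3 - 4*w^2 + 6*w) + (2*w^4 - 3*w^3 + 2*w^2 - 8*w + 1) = 8*w^4 - w^3 - 2*w^2 - 2*w + 1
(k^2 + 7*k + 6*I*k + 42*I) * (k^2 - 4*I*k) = k^4 + 7*k^3 + 2*I*k^3 + 24*k^2 + 14*I*k^2 + 168*k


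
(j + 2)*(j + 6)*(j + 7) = j^3 + 15*j^2 + 68*j + 84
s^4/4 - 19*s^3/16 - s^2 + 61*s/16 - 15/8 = (s/4 + 1/2)*(s - 5)*(s - 1)*(s - 3/4)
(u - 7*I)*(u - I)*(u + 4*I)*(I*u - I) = I*u^4 + 4*u^3 - I*u^3 - 4*u^2 + 25*I*u^2 + 28*u - 25*I*u - 28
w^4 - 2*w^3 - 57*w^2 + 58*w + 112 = (w - 8)*(w - 2)*(w + 1)*(w + 7)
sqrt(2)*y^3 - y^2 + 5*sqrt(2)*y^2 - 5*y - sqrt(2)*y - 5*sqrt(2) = (y + 5)*(y - sqrt(2))*(sqrt(2)*y + 1)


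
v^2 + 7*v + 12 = (v + 3)*(v + 4)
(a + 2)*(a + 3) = a^2 + 5*a + 6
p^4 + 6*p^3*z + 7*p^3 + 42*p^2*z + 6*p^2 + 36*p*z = p*(p + 1)*(p + 6)*(p + 6*z)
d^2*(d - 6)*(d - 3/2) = d^4 - 15*d^3/2 + 9*d^2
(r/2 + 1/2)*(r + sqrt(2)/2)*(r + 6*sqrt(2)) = r^3/2 + r^2/2 + 13*sqrt(2)*r^2/4 + 3*r + 13*sqrt(2)*r/4 + 3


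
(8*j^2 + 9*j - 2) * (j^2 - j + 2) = 8*j^4 + j^3 + 5*j^2 + 20*j - 4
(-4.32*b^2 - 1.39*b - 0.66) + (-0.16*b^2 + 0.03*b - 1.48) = -4.48*b^2 - 1.36*b - 2.14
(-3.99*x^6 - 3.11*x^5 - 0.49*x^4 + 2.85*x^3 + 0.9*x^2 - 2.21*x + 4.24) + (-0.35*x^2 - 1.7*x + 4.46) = -3.99*x^6 - 3.11*x^5 - 0.49*x^4 + 2.85*x^3 + 0.55*x^2 - 3.91*x + 8.7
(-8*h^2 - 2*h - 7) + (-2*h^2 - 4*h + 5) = -10*h^2 - 6*h - 2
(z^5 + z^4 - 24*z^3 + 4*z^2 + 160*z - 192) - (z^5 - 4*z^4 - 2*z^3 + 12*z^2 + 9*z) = 5*z^4 - 22*z^3 - 8*z^2 + 151*z - 192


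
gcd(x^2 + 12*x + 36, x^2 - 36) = x + 6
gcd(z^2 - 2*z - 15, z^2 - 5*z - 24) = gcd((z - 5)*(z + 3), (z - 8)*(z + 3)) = z + 3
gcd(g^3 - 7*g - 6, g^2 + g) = g + 1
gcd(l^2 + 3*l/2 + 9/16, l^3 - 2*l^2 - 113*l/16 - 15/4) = l + 3/4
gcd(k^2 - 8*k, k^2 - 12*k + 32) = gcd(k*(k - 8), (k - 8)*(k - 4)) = k - 8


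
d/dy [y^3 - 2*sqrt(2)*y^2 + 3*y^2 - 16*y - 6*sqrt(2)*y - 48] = 3*y^2 - 4*sqrt(2)*y + 6*y - 16 - 6*sqrt(2)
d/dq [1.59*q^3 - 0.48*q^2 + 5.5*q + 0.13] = 4.77*q^2 - 0.96*q + 5.5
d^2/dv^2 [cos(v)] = -cos(v)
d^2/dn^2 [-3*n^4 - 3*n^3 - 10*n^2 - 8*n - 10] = -36*n^2 - 18*n - 20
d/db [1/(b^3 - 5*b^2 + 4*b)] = (-3*b^2 + 10*b - 4)/(b^2*(b^2 - 5*b + 4)^2)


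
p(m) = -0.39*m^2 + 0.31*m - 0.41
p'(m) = 0.31 - 0.78*m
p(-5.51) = -13.96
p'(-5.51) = 4.61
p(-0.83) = -0.94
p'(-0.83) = 0.96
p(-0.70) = -0.82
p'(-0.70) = 0.86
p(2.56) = -2.17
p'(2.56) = -1.69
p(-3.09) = -5.09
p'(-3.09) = 2.72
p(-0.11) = -0.45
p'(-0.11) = 0.40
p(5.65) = -11.11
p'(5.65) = -4.10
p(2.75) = -2.51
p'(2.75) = -1.84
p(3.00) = -2.99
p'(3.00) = -2.03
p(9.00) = -29.21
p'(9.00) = -6.71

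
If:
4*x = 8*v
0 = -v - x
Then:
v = 0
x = 0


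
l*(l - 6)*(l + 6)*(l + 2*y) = l^4 + 2*l^3*y - 36*l^2 - 72*l*y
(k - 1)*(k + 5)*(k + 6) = k^3 + 10*k^2 + 19*k - 30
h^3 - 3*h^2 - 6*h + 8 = (h - 4)*(h - 1)*(h + 2)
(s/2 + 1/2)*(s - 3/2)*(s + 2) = s^3/2 + 3*s^2/4 - 5*s/4 - 3/2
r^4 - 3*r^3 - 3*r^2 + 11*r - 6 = (r - 3)*(r - 1)^2*(r + 2)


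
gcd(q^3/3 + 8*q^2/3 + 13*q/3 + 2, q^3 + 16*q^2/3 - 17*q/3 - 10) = q^2 + 7*q + 6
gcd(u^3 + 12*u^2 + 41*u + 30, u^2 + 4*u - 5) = u + 5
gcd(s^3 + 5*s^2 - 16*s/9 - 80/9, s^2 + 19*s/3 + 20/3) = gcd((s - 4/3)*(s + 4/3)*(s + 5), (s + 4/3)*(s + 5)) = s^2 + 19*s/3 + 20/3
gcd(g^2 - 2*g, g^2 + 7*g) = g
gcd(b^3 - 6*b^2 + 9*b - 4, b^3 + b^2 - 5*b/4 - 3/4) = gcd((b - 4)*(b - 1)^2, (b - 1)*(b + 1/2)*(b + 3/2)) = b - 1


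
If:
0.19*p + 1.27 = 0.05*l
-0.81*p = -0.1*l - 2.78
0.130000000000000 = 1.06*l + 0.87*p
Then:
No Solution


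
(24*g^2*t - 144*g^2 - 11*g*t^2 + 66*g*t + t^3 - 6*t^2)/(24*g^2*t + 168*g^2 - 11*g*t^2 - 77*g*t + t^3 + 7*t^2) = (t - 6)/(t + 7)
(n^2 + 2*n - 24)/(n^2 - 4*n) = (n + 6)/n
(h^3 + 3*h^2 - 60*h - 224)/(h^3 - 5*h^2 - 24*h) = (h^2 + 11*h + 28)/(h*(h + 3))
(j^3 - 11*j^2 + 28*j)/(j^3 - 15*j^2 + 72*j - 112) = j/(j - 4)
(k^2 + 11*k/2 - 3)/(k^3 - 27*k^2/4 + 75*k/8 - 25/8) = 4*(k + 6)/(4*k^2 - 25*k + 25)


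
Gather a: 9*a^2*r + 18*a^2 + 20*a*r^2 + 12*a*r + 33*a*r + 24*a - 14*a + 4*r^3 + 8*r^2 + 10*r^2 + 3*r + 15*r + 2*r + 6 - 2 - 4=a^2*(9*r + 18) + a*(20*r^2 + 45*r + 10) + 4*r^3 + 18*r^2 + 20*r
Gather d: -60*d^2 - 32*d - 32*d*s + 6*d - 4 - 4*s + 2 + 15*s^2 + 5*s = -60*d^2 + d*(-32*s - 26) + 15*s^2 + s - 2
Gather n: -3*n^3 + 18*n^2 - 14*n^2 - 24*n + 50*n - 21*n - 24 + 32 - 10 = -3*n^3 + 4*n^2 + 5*n - 2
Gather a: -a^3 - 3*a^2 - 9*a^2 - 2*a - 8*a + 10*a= -a^3 - 12*a^2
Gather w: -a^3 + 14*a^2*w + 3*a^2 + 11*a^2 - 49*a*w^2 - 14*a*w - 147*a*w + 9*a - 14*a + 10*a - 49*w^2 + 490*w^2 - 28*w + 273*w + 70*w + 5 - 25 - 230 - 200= -a^3 + 14*a^2 + 5*a + w^2*(441 - 49*a) + w*(14*a^2 - 161*a + 315) - 450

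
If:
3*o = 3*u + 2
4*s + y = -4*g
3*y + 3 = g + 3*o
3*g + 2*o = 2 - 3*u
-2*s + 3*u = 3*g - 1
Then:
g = 39/88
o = 47/88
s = -4/11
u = -35/264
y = -7/22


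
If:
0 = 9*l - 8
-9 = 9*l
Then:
No Solution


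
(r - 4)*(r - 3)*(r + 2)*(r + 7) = r^4 + 2*r^3 - 37*r^2 + 10*r + 168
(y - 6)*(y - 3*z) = y^2 - 3*y*z - 6*y + 18*z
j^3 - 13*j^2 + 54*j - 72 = (j - 6)*(j - 4)*(j - 3)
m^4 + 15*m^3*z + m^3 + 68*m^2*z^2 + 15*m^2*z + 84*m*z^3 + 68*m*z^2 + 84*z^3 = (m + 1)*(m + 2*z)*(m + 6*z)*(m + 7*z)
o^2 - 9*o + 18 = (o - 6)*(o - 3)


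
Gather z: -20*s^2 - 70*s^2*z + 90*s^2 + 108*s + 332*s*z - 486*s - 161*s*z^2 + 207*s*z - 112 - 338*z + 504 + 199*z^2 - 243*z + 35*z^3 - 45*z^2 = 70*s^2 - 378*s + 35*z^3 + z^2*(154 - 161*s) + z*(-70*s^2 + 539*s - 581) + 392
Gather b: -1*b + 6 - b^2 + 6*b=-b^2 + 5*b + 6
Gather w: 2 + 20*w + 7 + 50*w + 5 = 70*w + 14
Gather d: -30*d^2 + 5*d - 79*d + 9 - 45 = -30*d^2 - 74*d - 36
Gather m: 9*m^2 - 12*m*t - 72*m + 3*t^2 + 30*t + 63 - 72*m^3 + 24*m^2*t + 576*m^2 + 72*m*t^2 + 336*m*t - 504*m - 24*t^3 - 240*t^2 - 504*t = -72*m^3 + m^2*(24*t + 585) + m*(72*t^2 + 324*t - 576) - 24*t^3 - 237*t^2 - 474*t + 63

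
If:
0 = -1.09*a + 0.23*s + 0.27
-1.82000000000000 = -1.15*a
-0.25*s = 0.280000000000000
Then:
No Solution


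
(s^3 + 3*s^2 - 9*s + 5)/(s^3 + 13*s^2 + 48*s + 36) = (s^3 + 3*s^2 - 9*s + 5)/(s^3 + 13*s^2 + 48*s + 36)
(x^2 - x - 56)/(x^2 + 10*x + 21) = (x - 8)/(x + 3)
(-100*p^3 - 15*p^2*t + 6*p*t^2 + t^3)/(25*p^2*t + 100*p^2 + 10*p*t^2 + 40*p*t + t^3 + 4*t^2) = (-4*p + t)/(t + 4)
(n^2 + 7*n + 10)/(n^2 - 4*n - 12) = (n + 5)/(n - 6)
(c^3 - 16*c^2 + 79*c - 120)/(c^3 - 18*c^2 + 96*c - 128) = (c^2 - 8*c + 15)/(c^2 - 10*c + 16)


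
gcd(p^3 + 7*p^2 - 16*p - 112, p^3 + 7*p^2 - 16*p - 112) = p^3 + 7*p^2 - 16*p - 112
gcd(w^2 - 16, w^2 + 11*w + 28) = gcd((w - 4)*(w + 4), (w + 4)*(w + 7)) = w + 4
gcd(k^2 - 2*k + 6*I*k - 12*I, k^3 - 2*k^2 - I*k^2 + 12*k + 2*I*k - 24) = k - 2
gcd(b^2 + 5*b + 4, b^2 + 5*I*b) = 1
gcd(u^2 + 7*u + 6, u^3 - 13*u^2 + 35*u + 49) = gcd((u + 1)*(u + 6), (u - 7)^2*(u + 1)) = u + 1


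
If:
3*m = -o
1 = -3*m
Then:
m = -1/3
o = 1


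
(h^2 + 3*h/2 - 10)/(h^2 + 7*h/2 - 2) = (2*h - 5)/(2*h - 1)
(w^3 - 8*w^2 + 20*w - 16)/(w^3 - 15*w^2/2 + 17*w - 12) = 2*(w - 2)/(2*w - 3)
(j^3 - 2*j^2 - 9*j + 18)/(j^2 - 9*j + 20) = (j^3 - 2*j^2 - 9*j + 18)/(j^2 - 9*j + 20)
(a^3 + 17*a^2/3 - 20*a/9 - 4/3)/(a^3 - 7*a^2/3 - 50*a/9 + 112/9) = (9*a^3 + 51*a^2 - 20*a - 12)/(9*a^3 - 21*a^2 - 50*a + 112)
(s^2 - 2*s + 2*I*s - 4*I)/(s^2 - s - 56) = (s^2 + 2*s*(-1 + I) - 4*I)/(s^2 - s - 56)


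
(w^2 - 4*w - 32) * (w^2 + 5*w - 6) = w^4 + w^3 - 58*w^2 - 136*w + 192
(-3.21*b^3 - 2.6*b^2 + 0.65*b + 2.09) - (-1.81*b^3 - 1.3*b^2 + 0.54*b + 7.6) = -1.4*b^3 - 1.3*b^2 + 0.11*b - 5.51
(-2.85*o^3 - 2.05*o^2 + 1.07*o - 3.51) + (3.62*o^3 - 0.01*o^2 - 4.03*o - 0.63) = 0.77*o^3 - 2.06*o^2 - 2.96*o - 4.14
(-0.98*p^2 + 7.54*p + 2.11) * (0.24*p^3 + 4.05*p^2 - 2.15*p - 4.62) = -0.2352*p^5 - 2.1594*p^4 + 33.1504*p^3 - 3.1379*p^2 - 39.3713*p - 9.7482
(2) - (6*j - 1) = 3 - 6*j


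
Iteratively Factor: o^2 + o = (o)*(o + 1)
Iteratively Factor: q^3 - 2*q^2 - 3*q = (q)*(q^2 - 2*q - 3) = q*(q + 1)*(q - 3)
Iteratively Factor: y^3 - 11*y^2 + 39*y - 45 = (y - 5)*(y^2 - 6*y + 9) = (y - 5)*(y - 3)*(y - 3)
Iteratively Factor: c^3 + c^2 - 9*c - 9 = (c + 1)*(c^2 - 9) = (c - 3)*(c + 1)*(c + 3)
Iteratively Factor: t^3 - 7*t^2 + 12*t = (t - 4)*(t^2 - 3*t) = (t - 4)*(t - 3)*(t)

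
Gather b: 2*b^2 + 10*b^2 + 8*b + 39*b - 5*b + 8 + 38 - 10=12*b^2 + 42*b + 36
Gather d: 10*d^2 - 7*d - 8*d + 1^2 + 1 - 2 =10*d^2 - 15*d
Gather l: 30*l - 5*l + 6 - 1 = 25*l + 5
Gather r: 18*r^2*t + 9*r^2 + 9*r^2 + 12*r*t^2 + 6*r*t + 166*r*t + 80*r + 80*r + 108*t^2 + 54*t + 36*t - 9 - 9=r^2*(18*t + 18) + r*(12*t^2 + 172*t + 160) + 108*t^2 + 90*t - 18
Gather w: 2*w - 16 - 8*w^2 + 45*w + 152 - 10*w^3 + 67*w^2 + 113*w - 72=-10*w^3 + 59*w^2 + 160*w + 64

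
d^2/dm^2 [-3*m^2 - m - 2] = -6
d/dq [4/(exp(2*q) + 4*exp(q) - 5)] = 8*(-exp(q) - 2)*exp(q)/(exp(2*q) + 4*exp(q) - 5)^2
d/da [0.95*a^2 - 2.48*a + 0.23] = 1.9*a - 2.48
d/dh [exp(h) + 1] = exp(h)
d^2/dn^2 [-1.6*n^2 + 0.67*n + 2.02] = -3.20000000000000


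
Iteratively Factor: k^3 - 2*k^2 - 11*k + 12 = (k - 1)*(k^2 - k - 12) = (k - 4)*(k - 1)*(k + 3)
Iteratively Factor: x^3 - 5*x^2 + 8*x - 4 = (x - 2)*(x^2 - 3*x + 2) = (x - 2)^2*(x - 1)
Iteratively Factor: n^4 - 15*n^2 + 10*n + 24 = (n - 2)*(n^3 + 2*n^2 - 11*n - 12) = (n - 2)*(n + 4)*(n^2 - 2*n - 3) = (n - 3)*(n - 2)*(n + 4)*(n + 1)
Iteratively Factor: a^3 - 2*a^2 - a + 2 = (a + 1)*(a^2 - 3*a + 2) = (a - 2)*(a + 1)*(a - 1)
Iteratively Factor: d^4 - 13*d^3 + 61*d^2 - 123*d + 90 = (d - 3)*(d^3 - 10*d^2 + 31*d - 30) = (d - 3)^2*(d^2 - 7*d + 10) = (d - 3)^2*(d - 2)*(d - 5)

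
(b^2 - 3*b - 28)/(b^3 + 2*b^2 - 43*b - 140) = 1/(b + 5)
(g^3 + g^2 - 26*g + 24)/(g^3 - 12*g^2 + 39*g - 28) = (g + 6)/(g - 7)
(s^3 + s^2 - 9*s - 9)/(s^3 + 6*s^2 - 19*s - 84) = (s^2 - 2*s - 3)/(s^2 + 3*s - 28)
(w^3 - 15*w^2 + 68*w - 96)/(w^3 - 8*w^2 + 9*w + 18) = (w^2 - 12*w + 32)/(w^2 - 5*w - 6)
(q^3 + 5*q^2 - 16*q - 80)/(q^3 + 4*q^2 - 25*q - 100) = (q - 4)/(q - 5)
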